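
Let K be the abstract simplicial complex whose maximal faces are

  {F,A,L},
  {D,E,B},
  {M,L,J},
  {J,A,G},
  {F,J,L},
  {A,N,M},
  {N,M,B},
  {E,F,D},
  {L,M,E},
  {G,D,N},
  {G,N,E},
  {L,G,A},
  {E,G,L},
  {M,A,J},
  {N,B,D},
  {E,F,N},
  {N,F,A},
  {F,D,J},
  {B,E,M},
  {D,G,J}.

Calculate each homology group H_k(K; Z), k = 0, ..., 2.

Order the vertices as A < B < D < E < F < G < J < L < M < N. Listing each simplex with vertices in this order, K has dimension 2 with simplices:

  0-simplices (10): A, B, D, E, F, G, J, L, M, N
  1-simplices (30): AF, AG, AJ, AL, AM, AN, BD, BE, BM, BN, DE, DF, DG, DJ, DN, EF, EG, EL, EM, EN, FJ, FL, FN, GJ, GL, GN, JL, JM, LM, MN
  2-simplices (20): AFL, AFN, AGJ, AGL, AJM, AMN, BDE, BDN, BEM, BMN, DEF, DFJ, DGJ, DGN, EFN, EGL, EGN, ELM, FJL, JLM

Hence C_0 ≅ Z^10, C_1 ≅ Z^30, C_2 ≅ Z^20.

∂_1: C_1 → C_0 sends each edge [p,q] (with p < q) to q − p. For instance
  ∂AM = M − A.
This gives a 10×30 integer matrix of rank 9; reducing to Smith normal form yields diagonal entries (1,1,1,1,1,1,1,1,1).

Boundary ∂_2: C_2 → C_1 maps a triangle to the signed sum of its edges. For instance
  ∂JLM = LM − JM + JL,
  ∂FJL = JL − FL + FJ.
The 30×20 boundary matrix has rank 20 and Smith normal form diag(1,1,1,1,1,1,1,1,1,1,1,1,1,1,1,1,1,1,1,2).

Reading off H_k = ker ∂_k / im ∂_{k+1}:

  H_0: rank C_0 − rank ∂_1 = 10 − 9 = 1, and the invariant factors of ∂_1 are all 1, so H_0 = Z.
  H_1: rank ker ∂_1 − rank ∂_2 = (30 − 9) − 20 = 1, and ∂_2 has invariant factor 2 > 1, so H_1 = Z ⊕ Z_2.
  H_2: rank ker ∂_2 − rank ∂_3 = (20 − 20) − 0 = 0, and there is no ∂_3, so H_2 = 0.

As a check, the Euler characteristic is 10 − 30 + 20 = 0, which agrees with 1 − 1 + 0 = 0.
(K is a triangulation of the Klein bottle.)

H_0 = Z,  H_1 = Z ⊕ Z_2,  H_2 = 0.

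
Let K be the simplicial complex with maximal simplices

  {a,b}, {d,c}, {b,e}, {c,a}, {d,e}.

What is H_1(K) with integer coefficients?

H_1 ≅ Z.

Take the total order a < b < c < d < e on the vertex set. Then K (dimension 1) consists of the simplices:

  0-simplices (5): a, b, c, d, e
  1-simplices (5): ab, ac, be, cd, de

giving chain groups C_0 ≅ Z^5, C_1 ≅ Z^5.

∂_1: C_1 → C_0 is given by ∂[p,q] = [q] − [p].
As a 5×5 matrix over Z this has rank 4, with invariant factors (1,1,1,1).

From H_k ≅ ker(∂_k) / im(∂_{k+1}) we obtain:

  H_1: rank ker ∂_1 − rank ∂_2 = (5 − 4) − 0 = 1, and there is no ∂_2, so H_1 = Z.

(K is a triangulation of the circle S^1.)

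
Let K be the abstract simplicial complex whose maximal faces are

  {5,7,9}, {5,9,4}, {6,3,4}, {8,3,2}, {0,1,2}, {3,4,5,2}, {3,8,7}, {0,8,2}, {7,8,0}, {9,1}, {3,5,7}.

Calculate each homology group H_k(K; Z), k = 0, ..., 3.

H_0 ≅ Z,  H_1 ≅ Z,  H_2 = 0,  H_3 = 0.

Fix the vertex order 0 < 1 < 2 < 3 < 4 < 5 < 6 < 7 < 8 < 9 and write every simplex with vertices in increasing order. Then dim K = 3 and the simplices of K are:

  0-simplices (10): [0], [1], [2], [3], [4], [5], [6], [7], [8], [9]
  1-simplices (22): [0,1], [0,2], [0,7], [0,8], [1,2], [1,9], [2,3], [2,4], [2,5], [2,8], [3,4], [3,5], [3,6], [3,7], [3,8], [4,5], [4,6], [4,9], [5,7], [5,9], [7,8], [7,9]
  2-simplices (13): [0,1,2], [0,2,8], [0,7,8], [2,3,4], [2,3,5], [2,3,8], [2,4,5], [3,4,5], [3,4,6], [3,5,7], [3,7,8], [4,5,9], [5,7,9]
  3-simplices (1): [2,3,4,5]

so the chain groups are C_0 ≅ Z^10, C_1 ≅ Z^22, C_2 ≅ Z^13, C_3 ≅ Z^1.

∂_1: C_1 → C_0 maps an edge to its endpoints' difference, ∂[p,q] = q − p.
The 10×22 boundary matrix has rank 9 and Smith normal form diag(1,1,1,1,1,1,1,1,1).

The boundary map ∂_2: C_2 → C_1 sends each 2-simplex [p,q,r] to [q,r] − [p,r] + [p,q]. For instance
  ∂[4,5,9] = [5,9] − [4,9] + [4,5],
  ∂[0,1,2] = [1,2] − [0,2] + [0,1].
As a 22×13 matrix over Z this has rank 12, with invariant factors (1,1,1,1,1,1,1,1,1,1,1,1).

The boundary map ∂_3: C_3 → C_2 sends each 3-simplex σ to the alternating sum Σ_i (−1)^i (σ with its i-th vertex removed). For instance
  ∂[2,3,4,5] = [3,4,5] − [2,4,5] + [2,3,5] − [2,3,4].
The resulting 13×1 matrix has rank 1, and its Smith normal form has invariant factors (1).

From H_k ≅ ker(∂_k) / im(∂_{k+1}) we obtain:

  H_0: rank C_0 − rank ∂_1 = 10 − 9 = 1, and the invariant factors of ∂_1 are all 1, so H_0 ≅ Z.
  H_1: rank ker ∂_1 − rank ∂_2 = (22 − 9) − 12 = 1, and the invariant factors of ∂_2 are all 1, so H_1 ≅ Z.
  H_2: rank ker ∂_2 − rank ∂_3 = (13 − 12) − 1 = 0, and the invariant factors of ∂_3 are all 1, so H_2 ≅ 0.
  H_3: rank ker ∂_3 − rank ∂_4 = (1 − 1) − 0 = 0, and there is no ∂_4, so H_3 ≅ 0.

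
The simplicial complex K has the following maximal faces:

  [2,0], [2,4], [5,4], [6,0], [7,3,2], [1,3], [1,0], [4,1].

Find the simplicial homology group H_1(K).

H_1 = Z^2.

Fix the vertex order 0 < 1 < 2 < 3 < 4 < 5 < 6 < 7 and write every simplex with vertices in increasing order. Then dim K = 2 and the simplices of K are:

  0-simplices (8): [0], [1], [2], [3], [4], [5], [6], [7]
  1-simplices (10): [0,1], [0,2], [0,6], [1,3], [1,4], [2,3], [2,4], [2,7], [3,7], [4,5]
  2-simplices (1): [2,3,7]

so the chain groups are C_0 ≅ Z^8, C_1 ≅ Z^10, C_2 ≅ Z^1.

∂_1: C_1 → C_0 maps an edge to its endpoints' difference, ∂[p,q] = q − p.
The resulting 8×10 matrix has rank 7, and its Smith normal form has invariant factors (1,1,1,1,1,1,1).

The boundary map ∂_2: C_2 → C_1 sends each 2-simplex [p,q,r] to [q,r] − [p,r] + [p,q]. For instance
  ∂[2,3,7] = [3,7] − [2,7] + [2,3].
As a 10×1 matrix over Z this has rank 1, with invariant factors (1).

Now H_k = ker ∂_k / im ∂_{k+1}, so:

  H_1: rank ker ∂_1 − rank ∂_2 = (10 − 7) − 1 = 2, and the invariant factors of ∂_2 are all 1, so H_1 ≅ Z^2.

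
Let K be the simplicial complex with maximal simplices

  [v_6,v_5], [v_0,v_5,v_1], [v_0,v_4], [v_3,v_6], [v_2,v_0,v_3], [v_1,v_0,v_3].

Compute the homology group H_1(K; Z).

Order the vertices as v_0 < v_1 < v_2 < v_3 < v_4 < v_5 < v_6. Listing each simplex with vertices in this order, K has dimension 2 with simplices:

  0-simplices (7): [v_0], [v_1], [v_2], [v_3], [v_4], [v_5], [v_6]
  1-simplices (10): [v_0,v_1], [v_0,v_2], [v_0,v_3], [v_0,v_4], [v_0,v_5], [v_1,v_3], [v_1,v_5], [v_2,v_3], [v_3,v_6], [v_5,v_6]
  2-simplices (3): [v_0,v_1,v_3], [v_0,v_1,v_5], [v_0,v_2,v_3]

Hence C_0 ≅ Z^7, C_1 ≅ Z^10, C_2 ≅ Z^3.

Boundary ∂_1: C_1 → C_0 is given by ∂[p,q] = [q] − [p]. For instance
  ∂[v_5,v_6] = [v_6] − [v_5].
This gives a 7×10 integer matrix of rank 6; reducing to Smith normal form yields diagonal entries (1,1,1,1,1,1).

The boundary map ∂_2: C_2 → C_1 acts by ∂[p,q,r] = [q,r] − [p,r] + [p,q]. For instance
  ∂[v_0,v_2,v_3] = [v_2,v_3] − [v_0,v_3] + [v_0,v_2],
  ∂[v_0,v_1,v_3] = [v_1,v_3] − [v_0,v_3] + [v_0,v_1].
The resulting 10×3 matrix has rank 3, and its Smith normal form has invariant factors (1,1,1).

Reading off H_k = ker ∂_k / im ∂_{k+1}:

  H_1: rank ker ∂_1 − rank ∂_2 = (10 − 6) − 3 = 1, and the invariant factors of ∂_2 are all 1, so H_1 ≅ Z.

H_1 ≅ Z.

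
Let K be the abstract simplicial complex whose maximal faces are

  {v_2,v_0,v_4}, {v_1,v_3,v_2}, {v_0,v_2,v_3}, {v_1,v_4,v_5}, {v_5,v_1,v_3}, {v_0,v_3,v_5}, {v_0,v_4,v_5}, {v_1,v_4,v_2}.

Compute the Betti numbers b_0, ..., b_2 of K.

K has 6 vertices, 12 edges, 8 triangles.
rank ∂_0 = 0, rank ∂_1 = 5 ⇒ b_0 = 6 − 0 − 5 = 1; all invariant factors of ∂_1 are 1 so no torsion. So H_0 = Z.
rank ∂_1 = 5, rank ∂_2 = 7 ⇒ b_1 = 12 − 5 − 7 = 0; all invariant factors of ∂_2 are 1 so no torsion. So H_1 = 0.
rank ∂_2 = 7, rank ∂_3 = 0 ⇒ b_2 = 8 − 7 − 0 = 1. So H_2 = Z.

b_0 = 1, b_1 = 0, b_2 = 1.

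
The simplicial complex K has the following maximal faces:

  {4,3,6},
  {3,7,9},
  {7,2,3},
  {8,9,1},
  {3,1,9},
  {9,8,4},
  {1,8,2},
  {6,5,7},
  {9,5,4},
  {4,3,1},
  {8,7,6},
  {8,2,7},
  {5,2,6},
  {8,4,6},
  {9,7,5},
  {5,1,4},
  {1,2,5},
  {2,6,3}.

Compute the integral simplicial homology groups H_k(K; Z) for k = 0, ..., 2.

H_0 = Z,  H_1 = Z × Z/2,  H_2 = 0.

We work with the vertex ordering 1 < 2 < 3 < 4 < 5 < 6 < 7 < 8 < 9. The simplices of K, each written with vertices in increasing order, are:

  0-simplices (9): [1], [2], [3], [4], [5], [6], [7], [8], [9]
  1-simplices (27): (27 of them)
  2-simplices (18): [1,2,5], [1,2,8], [1,3,4], [1,3,9], [1,4,5], [1,8,9], [2,3,6], [2,3,7], [2,5,6], [2,7,8], [3,4,6], [3,7,9], [4,5,9], [4,6,8], [4,8,9], [5,6,7], [5,7,9], [6,7,8]

Hence C_0 ≅ Z^9, C_1 ≅ Z^27, C_2 ≅ Z^18.

Boundary ∂_1: C_1 → C_0 is given by ∂[p,q] = [q] − [p]. For instance
  ∂[7,8] = [8] − [7].
The 9×27 boundary matrix has rank 8 and Smith normal form diag(1,1,1,1,1,1,1,1).

Boundary ∂_2: C_2 → C_1 maps a triangle to the signed sum of its edges. For instance
  ∂[2,3,7] = [3,7] − [2,7] + [2,3],
  ∂[1,4,5] = [4,5] − [1,5] + [1,4].
As a 27×18 matrix over Z this has rank 18, with invariant factors (1,1,1,1,1,1,1,1,1,1,1,1,1,1,1,1,1,2).

From H_k ≅ ker(∂_k) / im(∂_{k+1}) we obtain:

  H_0: rank C_0 − rank ∂_1 = 9 − 8 = 1, and the invariant factors of ∂_1 are all 1, so H_0 = Z.
  H_1: rank ker ∂_1 − rank ∂_2 = (27 − 8) − 18 = 1, and ∂_2 has invariant factor 2 > 1, so H_1 = Z × Z/2.
  H_2: rank ker ∂_2 − rank ∂_3 = (18 − 18) − 0 = 0, and there is no ∂_3, so H_2 = 0.

As a check, the Euler characteristic is 9 − 27 + 18 = 0, which agrees with 1 − 1 + 0 = 0.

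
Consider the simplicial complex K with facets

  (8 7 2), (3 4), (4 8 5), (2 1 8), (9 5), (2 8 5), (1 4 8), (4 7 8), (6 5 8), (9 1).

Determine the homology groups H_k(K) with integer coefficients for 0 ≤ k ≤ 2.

H_0 = Z,  H_1 = Z,  H_2 = 0.

We work with the vertex ordering 1 < 2 < 3 < 4 < 5 < 6 < 7 < 8 < 9. The simplices of K, each written with vertices in increasing order, are:

  0-simplices (9): [1], [2], [3], [4], [5], [6], [7], [8], [9]
  1-simplices (16): [1,2], [1,4], [1,8], [1,9], [2,5], [2,7], [2,8], [3,4], [4,5], [4,7], [4,8], [5,6], [5,8], [5,9], [6,8], [7,8]
  2-simplices (7): [1,2,8], [1,4,8], [2,5,8], [2,7,8], [4,5,8], [4,7,8], [5,6,8]

giving chain groups C_0 ≅ Z^9, C_1 ≅ Z^16, C_2 ≅ Z^7.

The boundary map ∂_1: C_1 → C_0 maps an edge to its endpoints' difference, ∂[p,q] = q − p. For instance
  ∂[2,5] = [5] − [2].
The 9×16 boundary matrix has rank 8 and Smith normal form diag(1,1,1,1,1,1,1,1).

∂_2: C_2 → C_1 acts by ∂[p,q,r] = [q,r] − [p,r] + [p,q]. For instance
  ∂[2,5,8] = [5,8] − [2,8] + [2,5],
  ∂[4,7,8] = [7,8] − [4,8] + [4,7].
The resulting 16×7 matrix has rank 7, and its Smith normal form has invariant factors (1,1,1,1,1,1,1).

Reading off H_k = ker ∂_k / im ∂_{k+1}:

  H_0: rank C_0 − rank ∂_1 = 9 − 8 = 1, and the invariant factors of ∂_1 are all 1, so H_0 ≅ Z.
  H_1: rank ker ∂_1 − rank ∂_2 = (16 − 8) − 7 = 1, and the invariant factors of ∂_2 are all 1, so H_1 ≅ Z.
  H_2: rank ker ∂_2 − rank ∂_3 = (7 − 7) − 0 = 0, and there is no ∂_3, so H_2 ≅ 0.

As a check, the Euler characteristic is 9 − 16 + 7 = 0, which agrees with 1 − 1 + 0 = 0.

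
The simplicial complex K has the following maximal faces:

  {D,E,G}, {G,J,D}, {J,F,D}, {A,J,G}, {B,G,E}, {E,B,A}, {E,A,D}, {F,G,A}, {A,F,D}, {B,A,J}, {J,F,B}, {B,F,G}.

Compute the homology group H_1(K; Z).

We work with the vertex ordering A < B < D < E < F < G < J. The simplices of K, each written with vertices in increasing order, are:

  0-simplices (7): A, B, D, E, F, G, J
  1-simplices (18): AB, AD, AE, AF, AG, AJ, BE, BF, BG, BJ, DE, DF, DG, DJ, EG, FG, FJ, GJ
  2-simplices (12): ABE, ABJ, ADE, ADF, AFG, AGJ, BEG, BFG, BFJ, DEG, DFJ, DGJ

Hence C_0 ≅ Z^7, C_1 ≅ Z^18, C_2 ≅ Z^12.

∂_1: C_1 → C_0 is given by ∂[p,q] = [q] − [p]. For instance
  ∂BE = E − B.
The 7×18 boundary matrix has rank 6 and Smith normal form diag(1,1,1,1,1,1).

The boundary map ∂_2: C_2 → C_1 sends each 2-simplex [p,q,r] to [q,r] − [p,r] + [p,q]. For instance
  ∂DGJ = GJ − DJ + DG,
  ∂ADE = DE − AE + AD.
This gives a 18×12 integer matrix of rank 12; reducing to Smith normal form yields diagonal entries (1,1,1,1,1,1,1,1,1,1,1,2).

Now H_k = ker ∂_k / im ∂_{k+1}, so:

  H_1: rank ker ∂_1 − rank ∂_2 = (18 − 6) − 12 = 0, and ∂_2 has invariant factor 2 > 1, so H_1 = Z/2.

H_1 ≅ Z/2.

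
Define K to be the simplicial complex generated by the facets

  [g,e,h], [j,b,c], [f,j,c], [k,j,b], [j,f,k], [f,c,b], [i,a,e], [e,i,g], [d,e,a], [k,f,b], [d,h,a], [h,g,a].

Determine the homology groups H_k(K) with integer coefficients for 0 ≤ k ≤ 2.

H_0 ≅ Z^2,  H_1 ≅ Z,  H_2 ≅ Z.

Take the total order a < b < c < d < e < f < g < h < i < j < k on the vertex set. Then K (dimension 2) consists of the simplices:

  0-simplices (11): a, b, c, d, e, f, g, h, i, j, k
  1-simplices (21): ad, ae, ag, ah, ai, bc, bf, bj, bk, cf, cj, de, dh, eg, eh, ei, fj, fk, gh, gi, jk
  2-simplices (12): ade, adh, aei, agh, bcf, bcj, bfk, bjk, cfj, egh, egi, fjk

Hence C_0 ≅ Z^11, C_1 ≅ Z^21, C_2 ≅ Z^12.

∂_1: C_1 → C_0 sends each edge [p,q] (with p < q) to q − p. For instance
  ∂ag = g − a.
The 11×21 boundary matrix has rank 9 and Smith normal form diag(1,1,1,1,1,1,1,1,1).

Boundary ∂_2: C_2 → C_1 sends each 2-simplex [p,q,r] to [q,r] − [p,r] + [p,q]. For instance
  ∂aei = ei − ai + ae,
  ∂bcj = cj − bj + bc.
The 21×12 boundary matrix has rank 11 and Smith normal form diag(1,1,1,1,1,1,1,1,1,1,1).

Computing H_k = (kernel of ∂_k) / (image of ∂_{k+1}):

  H_0: rank C_0 − rank ∂_1 = 11 − 9 = 2, and the invariant factors of ∂_1 are all 1, so H_0 = Z^2.
  H_1: rank ker ∂_1 − rank ∂_2 = (21 − 9) − 11 = 1, and the invariant factors of ∂_2 are all 1, so H_1 = Z.
  H_2: rank ker ∂_2 − rank ∂_3 = (12 − 11) − 0 = 1, and there is no ∂_3, so H_2 = Z.

As a check, the Euler characteristic is 11 − 21 + 12 = 2, which agrees with 2 − 1 + 1 = 2.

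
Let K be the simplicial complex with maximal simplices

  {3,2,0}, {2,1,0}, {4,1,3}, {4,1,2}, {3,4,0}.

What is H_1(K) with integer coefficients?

We work with the vertex ordering 0 < 1 < 2 < 3 < 4. The simplices of K, each written with vertices in increasing order, are:

  0-simplices (5): [0], [1], [2], [3], [4]
  1-simplices (10): [0,1], [0,2], [0,3], [0,4], [1,2], [1,3], [1,4], [2,3], [2,4], [3,4]
  2-simplices (5): [0,1,2], [0,2,3], [0,3,4], [1,2,4], [1,3,4]

giving chain groups C_0 ≅ Z^5, C_1 ≅ Z^10, C_2 ≅ Z^5.

Boundary ∂_1: C_1 → C_0 is given by ∂[p,q] = [q] − [p]. For instance
  ∂[1,3] = [3] − [1].
The resulting 5×10 matrix has rank 4, and its Smith normal form has invariant factors (1,1,1,1).

The boundary map ∂_2: C_2 → C_1 sends each 2-simplex [p,q,r] to [q,r] − [p,r] + [p,q]. For instance
  ∂[0,3,4] = [3,4] − [0,4] + [0,3],
  ∂[1,3,4] = [3,4] − [1,4] + [1,3].
The 10×5 boundary matrix has rank 5 and Smith normal form diag(1,1,1,1,1).

Now H_k = ker ∂_k / im ∂_{k+1}, so:

  H_1: rank ker ∂_1 − rank ∂_2 = (10 − 4) − 5 = 1, and the invariant factors of ∂_2 are all 1, so H_1 ≅ Z.

H_1 ≅ Z.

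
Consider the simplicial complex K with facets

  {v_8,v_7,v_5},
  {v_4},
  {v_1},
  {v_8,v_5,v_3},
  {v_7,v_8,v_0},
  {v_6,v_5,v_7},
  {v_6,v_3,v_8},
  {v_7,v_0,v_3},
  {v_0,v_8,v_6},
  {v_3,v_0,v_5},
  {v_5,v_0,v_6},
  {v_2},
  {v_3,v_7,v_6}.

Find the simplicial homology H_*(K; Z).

Fix the vertex order v_0 < v_1 < v_2 < v_3 < v_4 < v_5 < v_6 < v_7 < v_8 and write every simplex with vertices in increasing order. Then dim K = 2 and the simplices of K are:

  0-simplices (9): [v_0], [v_1], [v_2], [v_3], [v_4], [v_5], [v_6], [v_7], [v_8]
  1-simplices (15): (15 of them)
  2-simplices (10): [v_0,v_3,v_5], [v_0,v_3,v_7], [v_0,v_5,v_6], [v_0,v_6,v_8], [v_0,v_7,v_8], [v_3,v_5,v_8], [v_3,v_6,v_7], [v_3,v_6,v_8], [v_5,v_6,v_7], [v_5,v_7,v_8]

Hence C_0 ≅ Z^9, C_1 ≅ Z^15, C_2 ≅ Z^10.

∂_1: C_1 → C_0 is given by ∂[p,q] = [q] − [p]. For instance
  ∂[v_3,v_7] = [v_7] − [v_3].
This gives a 9×15 integer matrix of rank 5; reducing to Smith normal form yields diagonal entries (1,1,1,1,1).

The boundary map ∂_2: C_2 → C_1 maps a triangle to the signed sum of its edges. For instance
  ∂[v_0,v_6,v_8] = [v_6,v_8] − [v_0,v_8] + [v_0,v_6],
  ∂[v_3,v_6,v_7] = [v_6,v_7] − [v_3,v_7] + [v_3,v_6].
The 15×10 boundary matrix has rank 10 and Smith normal form diag(1,1,1,1,1,1,1,1,1,2).

From H_k ≅ ker(∂_k) / im(∂_{k+1}) we obtain:

  H_0: rank C_0 − rank ∂_1 = 9 − 5 = 4, and the invariant factors of ∂_1 are all 1, so H_0 = Z^4.
  H_1: rank ker ∂_1 − rank ∂_2 = (15 − 5) − 10 = 0, and ∂_2 has invariant factor 2 > 1, so H_1 = Z/2.
  H_2: rank ker ∂_2 − rank ∂_3 = (10 − 10) − 0 = 0, and there is no ∂_3, so H_2 = 0.

As a check, the Euler characteristic is 9 − 15 + 10 = 4, which agrees with 4 − 0 + 0 = 4.
(K is a triangulation of the disjoint union of a set of 3 points and the real projective plane RP^2.)

H_0 ≅ Z^4,  H_1 ≅ Z/2,  H_2 = 0.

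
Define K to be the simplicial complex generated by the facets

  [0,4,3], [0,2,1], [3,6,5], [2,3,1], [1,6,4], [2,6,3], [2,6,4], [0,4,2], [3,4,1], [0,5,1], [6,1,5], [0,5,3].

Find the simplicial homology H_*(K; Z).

We work with the vertex ordering 0 < 1 < 2 < 3 < 4 < 5 < 6. The simplices of K, each written with vertices in increasing order, are:

  0-simplices (7): [0], [1], [2], [3], [4], [5], [6]
  1-simplices (18): [0,1], [0,2], [0,3], [0,4], [0,5], [1,2], [1,3], [1,4], [1,5], [1,6], [2,3], [2,4], [2,6], [3,4], [3,5], [3,6], [4,6], [5,6]
  2-simplices (12): [0,1,2], [0,1,5], [0,2,4], [0,3,4], [0,3,5], [1,2,3], [1,3,4], [1,4,6], [1,5,6], [2,3,6], [2,4,6], [3,5,6]

so the chain groups are C_0 ≅ Z^7, C_1 ≅ Z^18, C_2 ≅ Z^12.

Boundary ∂_1: C_1 → C_0 is given by ∂[p,q] = [q] − [p]. For instance
  ∂[3,6] = [6] − [3].
The resulting 7×18 matrix has rank 6, and its Smith normal form has invariant factors (1,1,1,1,1,1).

The boundary map ∂_2: C_2 → C_1 sends each 2-simplex [p,q,r] to [q,r] − [p,r] + [p,q]. For instance
  ∂[1,5,6] = [5,6] − [1,6] + [1,5],
  ∂[2,4,6] = [4,6] − [2,6] + [2,4].
This gives a 18×12 integer matrix of rank 12; reducing to Smith normal form yields diagonal entries (1,1,1,1,1,1,1,1,1,1,1,2).

Now H_k = ker ∂_k / im ∂_{k+1}, so:

  H_0: rank C_0 − rank ∂_1 = 7 − 6 = 1, and the invariant factors of ∂_1 are all 1, so H_0 ≅ Z.
  H_1: rank ker ∂_1 − rank ∂_2 = (18 − 6) − 12 = 0, and ∂_2 has invariant factor 2 > 1, so H_1 ≅ Z/2.
  H_2: rank ker ∂_2 − rank ∂_3 = (12 − 12) − 0 = 0, and there is no ∂_3, so H_2 ≅ 0.

(K is a triangulation of the real projective plane RP^2.)

H_0 ≅ Z,  H_1 ≅ Z/2,  H_2 = 0.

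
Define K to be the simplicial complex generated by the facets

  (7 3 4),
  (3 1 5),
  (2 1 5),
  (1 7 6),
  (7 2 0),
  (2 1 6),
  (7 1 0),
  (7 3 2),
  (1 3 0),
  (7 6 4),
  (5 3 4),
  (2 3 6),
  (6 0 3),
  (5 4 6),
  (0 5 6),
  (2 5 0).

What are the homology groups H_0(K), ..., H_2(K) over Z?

Take the total order 0 < 1 < 2 < 3 < 4 < 5 < 6 < 7 on the vertex set. Then K (dimension 2) consists of the simplices:

  0-simplices (8): [0], [1], [2], [3], [4], [5], [6], [7]
  1-simplices (24): (24 of them)
  2-simplices (16): [0,1,3], [0,1,7], [0,2,5], [0,2,7], [0,3,6], [0,5,6], [1,2,5], [1,2,6], [1,3,5], [1,6,7], [2,3,6], [2,3,7], [3,4,5], [3,4,7], [4,5,6], [4,6,7]

so the chain groups are C_0 ≅ Z^8, C_1 ≅ Z^24, C_2 ≅ Z^16.

∂_1: C_1 → C_0 is given by ∂[p,q] = [q] − [p]. For instance
  ∂[0,6] = [6] − [0].
This gives a 8×24 integer matrix of rank 7; reducing to Smith normal form yields diagonal entries (1,1,1,1,1,1,1).

∂_2: C_2 → C_1 acts by ∂[p,q,r] = [q,r] − [p,r] + [p,q]. For instance
  ∂[4,6,7] = [6,7] − [4,7] + [4,6],
  ∂[1,2,6] = [2,6] − [1,6] + [1,2].
This gives a 24×16 integer matrix of rank 15; reducing to Smith normal form yields diagonal entries (1,1,1,1,1,1,1,1,1,1,1,1,1,1,1).

Computing H_k = (kernel of ∂_k) / (image of ∂_{k+1}):

  H_0: rank C_0 − rank ∂_1 = 8 − 7 = 1, and the invariant factors of ∂_1 are all 1, so H_0 = Z.
  H_1: rank ker ∂_1 − rank ∂_2 = (24 − 7) − 15 = 2, and the invariant factors of ∂_2 are all 1, so H_1 = Z^2.
  H_2: rank ker ∂_2 − rank ∂_3 = (16 − 15) − 0 = 1, and there is no ∂_3, so H_2 = Z.

As a check, the Euler characteristic is 8 − 24 + 16 = 0, which agrees with 1 − 2 + 1 = 0.

H_0 ≅ Z,  H_1 ≅ Z^2,  H_2 ≅ Z.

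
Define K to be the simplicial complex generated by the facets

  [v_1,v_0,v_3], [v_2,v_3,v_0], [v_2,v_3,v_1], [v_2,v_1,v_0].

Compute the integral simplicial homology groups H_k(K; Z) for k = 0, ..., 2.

Fix the vertex order v_0 < v_1 < v_2 < v_3 and write every simplex with vertices in increasing order. Then dim K = 2 and the simplices of K are:

  0-simplices (4): [v_0], [v_1], [v_2], [v_3]
  1-simplices (6): [v_0,v_1], [v_0,v_2], [v_0,v_3], [v_1,v_2], [v_1,v_3], [v_2,v_3]
  2-simplices (4): [v_0,v_1,v_2], [v_0,v_1,v_3], [v_0,v_2,v_3], [v_1,v_2,v_3]

so the chain groups are C_0 ≅ Z^4, C_1 ≅ Z^6, C_2 ≅ Z^4.

Boundary ∂_1: C_1 → C_0 maps an edge to its endpoints' difference, ∂[p,q] = q − p. For instance
  ∂[v_1,v_2] = [v_2] − [v_1].
As a 4×6 matrix over Z this has rank 3, with invariant factors (1,1,1).

Boundary ∂_2: C_2 → C_1 maps a triangle to the signed sum of its edges. For instance
  ∂[v_0,v_2,v_3] = [v_2,v_3] − [v_0,v_3] + [v_0,v_2],
  ∂[v_0,v_1,v_3] = [v_1,v_3] − [v_0,v_3] + [v_0,v_1].
The resulting 6×4 matrix has rank 3, and its Smith normal form has invariant factors (1,1,1).

From H_k ≅ ker(∂_k) / im(∂_{k+1}) we obtain:

  H_0: rank C_0 − rank ∂_1 = 4 − 3 = 1, and the invariant factors of ∂_1 are all 1, so H_0 ≅ Z.
  H_1: rank ker ∂_1 − rank ∂_2 = (6 − 3) − 3 = 0, and the invariant factors of ∂_2 are all 1, so H_1 ≅ 0.
  H_2: rank ker ∂_2 − rank ∂_3 = (4 − 3) − 0 = 1, and there is no ∂_3, so H_2 ≅ Z.

As a check, the Euler characteristic is 4 − 6 + 4 = 2, which agrees with 1 − 0 + 1 = 2.

H_0 = Z,  H_1 = 0,  H_2 = Z.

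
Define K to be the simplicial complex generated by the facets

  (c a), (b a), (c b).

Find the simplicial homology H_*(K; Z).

K has 3 vertices, 3 edges.
rank ∂_0 = 0, rank ∂_1 = 2 ⇒ b_0 = 3 − 0 − 2 = 1; all invariant factors of ∂_1 are 1 so no torsion. So H_0 = Z.
rank ∂_1 = 2, rank ∂_2 = 0 ⇒ b_1 = 3 − 2 − 0 = 1. So H_1 = Z.

H_0 ≅ Z,  H_1 ≅ Z.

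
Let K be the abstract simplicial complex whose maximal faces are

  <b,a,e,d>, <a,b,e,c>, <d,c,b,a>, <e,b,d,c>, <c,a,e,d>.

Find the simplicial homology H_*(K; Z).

Take the total order a < b < c < d < e on the vertex set. Then K (dimension 3) consists of the simplices:

  0-simplices (5): a, b, c, d, e
  1-simplices (10): ab, ac, ad, ae, bc, bd, be, cd, ce, de
  2-simplices (10): abc, abd, abe, acd, ace, ade, bcd, bce, bde, cde
  3-simplices (5): abcd, abce, abde, acde, bcde

Hence C_0 ≅ Z^5, C_1 ≅ Z^10, C_2 ≅ Z^10, C_3 ≅ Z^5.

Boundary ∂_1: C_1 → C_0 sends each edge [p,q] (with p < q) to q − p. For instance
  ∂bd = d − b.
This gives a 5×10 integer matrix of rank 4; reducing to Smith normal form yields diagonal entries (1,1,1,1).

The boundary map ∂_2: C_2 → C_1 acts by ∂[p,q,r] = [q,r] − [p,r] + [p,q]. For instance
  ∂bce = ce − be + bc,
  ∂abd = bd − ad + ab.
The resulting 10×10 matrix has rank 6, and its Smith normal form has invariant factors (1,1,1,1,1,1).

The boundary map ∂_3: C_3 → C_2 sends each 3-simplex σ to the alternating sum Σ_i (−1)^i (σ with its i-th vertex removed). For instance
  ∂abcd = bcd − acd + abd − abc,
  ∂bcde = cde − bde + bce − bcd.
The 10×5 boundary matrix has rank 4 and Smith normal form diag(1,1,1,1).

From H_k ≅ ker(∂_k) / im(∂_{k+1}) we obtain:

  H_0: rank C_0 − rank ∂_1 = 5 − 4 = 1, and the invariant factors of ∂_1 are all 1, so H_0 ≅ Z.
  H_1: rank ker ∂_1 − rank ∂_2 = (10 − 4) − 6 = 0, and the invariant factors of ∂_2 are all 1, so H_1 ≅ 0.
  H_2: rank ker ∂_2 − rank ∂_3 = (10 − 6) − 4 = 0, and the invariant factors of ∂_3 are all 1, so H_2 ≅ 0.
  H_3: rank ker ∂_3 − rank ∂_4 = (5 − 4) − 0 = 1, and there is no ∂_4, so H_3 ≅ Z.

As a check, the Euler characteristic is 5 − 10 + 10 − 5 = 0, which agrees with 1 − 0 + 0 − 1 = 0.

H_0 ≅ Z,  H_1 = 0,  H_2 = 0,  H_3 ≅ Z.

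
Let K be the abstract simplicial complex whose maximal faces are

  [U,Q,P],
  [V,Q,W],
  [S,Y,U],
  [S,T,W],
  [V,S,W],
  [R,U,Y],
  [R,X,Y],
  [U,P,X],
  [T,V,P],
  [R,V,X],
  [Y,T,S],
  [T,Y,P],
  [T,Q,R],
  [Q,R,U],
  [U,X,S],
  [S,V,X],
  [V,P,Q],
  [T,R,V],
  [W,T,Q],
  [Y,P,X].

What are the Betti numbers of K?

Fix the vertex order P < Q < R < S < T < U < V < W < X < Y and write every simplex with vertices in increasing order. Then dim K = 2 and the simplices of K are:

  0-simplices (10): P, Q, R, S, T, U, V, W, X, Y
  1-simplices (30): PQ, PT, PU, PV, PX, PY, QR, QT, QU, QV, QW, RT, RU, RV, RX, RY, ST, SU, SV, SW, SX, SY, TV, TW, TY, UX, UY, VW, VX, XY
  2-simplices (20): PQU, PQV, PTV, PTY, PUX, PXY, QRT, QRU, QTW, QVW, RTV, RUY, RVX, RXY, STW, STY, SUX, SUY, SVW, SVX

giving chain groups C_0 ≅ Z^10, C_1 ≅ Z^30, C_2 ≅ Z^20.

The boundary map ∂_1: C_1 → C_0 is given by ∂[p,q] = [q] − [p].
As a 10×30 matrix over Z this has rank 9, with invariant factors (1,1,1,1,1,1,1,1,1).

The boundary map ∂_2: C_2 → C_1 maps a triangle to the signed sum of its edges. For instance
  ∂PQV = QV − PV + PQ,
  ∂STW = TW − SW + ST.
This gives a 30×20 integer matrix of rank 20; reducing to Smith normal form yields diagonal entries (1,1,1,1,1,1,1,1,1,1,1,1,1,1,1,1,1,1,1,2).

Reading off H_k = ker ∂_k / im ∂_{k+1}:

  H_0: rank C_0 − rank ∂_1 = 10 − 9 = 1, and the invariant factors of ∂_1 are all 1, so H_0 = Z.
  H_1: rank ker ∂_1 − rank ∂_2 = (30 − 9) − 20 = 1, and ∂_2 has invariant factor 2 > 1, so H_1 = Z ⊕ Z_2.
  H_2: rank ker ∂_2 − rank ∂_3 = (20 − 20) − 0 = 0, and there is no ∂_3, so H_2 = 0.

As a check, the Euler characteristic is 10 − 30 + 20 = 0, which agrees with 1 − 1 + 0 = 0.

Hence the Betti numbers are b_0 = 1, b_1 = 1, b_2 = 0.

b_0 = 1, b_1 = 1, b_2 = 0.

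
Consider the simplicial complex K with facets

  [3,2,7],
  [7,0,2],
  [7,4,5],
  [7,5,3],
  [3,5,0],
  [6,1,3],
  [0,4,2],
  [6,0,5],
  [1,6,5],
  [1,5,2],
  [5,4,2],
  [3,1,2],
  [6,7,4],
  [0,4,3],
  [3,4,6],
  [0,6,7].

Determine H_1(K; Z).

Order the vertices as 0 < 1 < 2 < 3 < 4 < 5 < 6 < 7. Listing each simplex with vertices in this order, K has dimension 2 with simplices:

  0-simplices (8): [0], [1], [2], [3], [4], [5], [6], [7]
  1-simplices (24): (24 of them)
  2-simplices (16): [0,2,4], [0,2,7], [0,3,4], [0,3,5], [0,5,6], [0,6,7], [1,2,3], [1,2,5], [1,3,6], [1,5,6], [2,3,7], [2,4,5], [3,4,6], [3,5,7], [4,5,7], [4,6,7]

so the chain groups are C_0 ≅ Z^8, C_1 ≅ Z^24, C_2 ≅ Z^16.

∂_1: C_1 → C_0 sends each edge [p,q] (with p < q) to q − p. For instance
  ∂[6,7] = [7] − [6].
The 8×24 boundary matrix has rank 7 and Smith normal form diag(1,1,1,1,1,1,1).

∂_2: C_2 → C_1 acts by ∂[p,q,r] = [q,r] − [p,r] + [p,q]. For instance
  ∂[3,4,6] = [4,6] − [3,6] + [3,4],
  ∂[1,3,6] = [3,6] − [1,6] + [1,3].
The 24×16 boundary matrix has rank 15 and Smith normal form diag(1,1,1,1,1,1,1,1,1,1,1,1,1,1,1).

Now H_k = ker ∂_k / im ∂_{k+1}, so:

  H_1: rank ker ∂_1 − rank ∂_2 = (24 − 7) − 15 = 2, and the invariant factors of ∂_2 are all 1, so H_1 = Z^2.

H_1 = Z^2.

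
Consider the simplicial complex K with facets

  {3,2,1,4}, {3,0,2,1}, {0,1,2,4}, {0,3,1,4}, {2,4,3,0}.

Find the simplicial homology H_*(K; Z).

H_0 ≅ Z,  H_1 = 0,  H_2 = 0,  H_3 ≅ Z.

Fix the vertex order 0 < 1 < 2 < 3 < 4 and write every simplex with vertices in increasing order. Then dim K = 3 and the simplices of K are:

  0-simplices (5): [0], [1], [2], [3], [4]
  1-simplices (10): [0,1], [0,2], [0,3], [0,4], [1,2], [1,3], [1,4], [2,3], [2,4], [3,4]
  2-simplices (10): [0,1,2], [0,1,3], [0,1,4], [0,2,3], [0,2,4], [0,3,4], [1,2,3], [1,2,4], [1,3,4], [2,3,4]
  3-simplices (5): [0,1,2,3], [0,1,2,4], [0,1,3,4], [0,2,3,4], [1,2,3,4]

giving chain groups C_0 ≅ Z^5, C_1 ≅ Z^10, C_2 ≅ Z^10, C_3 ≅ Z^5.

∂_1: C_1 → C_0 is given by ∂[p,q] = [q] − [p].
This gives a 5×10 integer matrix of rank 4; reducing to Smith normal form yields diagonal entries (1,1,1,1).

∂_2: C_2 → C_1 acts by ∂[p,q,r] = [q,r] − [p,r] + [p,q]. For instance
  ∂[0,1,3] = [1,3] − [0,3] + [0,1],
  ∂[1,3,4] = [3,4] − [1,4] + [1,3].
As a 10×10 matrix over Z this has rank 6, with invariant factors (1,1,1,1,1,1).

The boundary map ∂_3: C_3 → C_2 sends each 3-simplex σ to the alternating sum Σ_i (−1)^i (σ with its i-th vertex removed). For instance
  ∂[0,1,3,4] = [1,3,4] − [0,3,4] + [0,1,4] − [0,1,3],
  ∂[1,2,3,4] = [2,3,4] − [1,3,4] + [1,2,4] − [1,2,3].
The resulting 10×5 matrix has rank 4, and its Smith normal form has invariant factors (1,1,1,1).

Computing H_k = (kernel of ∂_k) / (image of ∂_{k+1}):

  H_0: rank C_0 − rank ∂_1 = 5 − 4 = 1, and the invariant factors of ∂_1 are all 1, so H_0 = Z.
  H_1: rank ker ∂_1 − rank ∂_2 = (10 − 4) − 6 = 0, and the invariant factors of ∂_2 are all 1, so H_1 = 0.
  H_2: rank ker ∂_2 − rank ∂_3 = (10 − 6) − 4 = 0, and the invariant factors of ∂_3 are all 1, so H_2 = 0.
  H_3: rank ker ∂_3 − rank ∂_4 = (5 − 4) − 0 = 1, and there is no ∂_4, so H_3 = Z.

(K is a triangulation of the 3-sphere S^3.)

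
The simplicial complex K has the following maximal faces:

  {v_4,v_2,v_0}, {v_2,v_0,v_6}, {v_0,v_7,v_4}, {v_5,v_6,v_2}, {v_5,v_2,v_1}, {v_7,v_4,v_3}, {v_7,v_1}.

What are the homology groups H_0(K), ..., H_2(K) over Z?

H_0 ≅ Z,  H_1 ≅ Z,  H_2 = 0.

Order the vertices as v_0 < v_1 < v_2 < v_3 < v_4 < v_5 < v_6 < v_7. Listing each simplex with vertices in this order, K has dimension 2 with simplices:

  0-simplices (8): [v_0], [v_1], [v_2], [v_3], [v_4], [v_5], [v_6], [v_7]
  1-simplices (14): [v_0,v_2], [v_0,v_4], [v_0,v_6], [v_0,v_7], [v_1,v_2], [v_1,v_5], [v_1,v_7], [v_2,v_4], [v_2,v_5], [v_2,v_6], [v_3,v_4], [v_3,v_7], [v_4,v_7], [v_5,v_6]
  2-simplices (6): [v_0,v_2,v_4], [v_0,v_2,v_6], [v_0,v_4,v_7], [v_1,v_2,v_5], [v_2,v_5,v_6], [v_3,v_4,v_7]

giving chain groups C_0 ≅ Z^8, C_1 ≅ Z^14, C_2 ≅ Z^6.

∂_1: C_1 → C_0 maps an edge to its endpoints' difference, ∂[p,q] = q − p.
The 8×14 boundary matrix has rank 7 and Smith normal form diag(1,1,1,1,1,1,1).

∂_2: C_2 → C_1 maps a triangle to the signed sum of its edges. For instance
  ∂[v_0,v_2,v_6] = [v_2,v_6] − [v_0,v_6] + [v_0,v_2],
  ∂[v_0,v_2,v_4] = [v_2,v_4] − [v_0,v_4] + [v_0,v_2].
This gives a 14×6 integer matrix of rank 6; reducing to Smith normal form yields diagonal entries (1,1,1,1,1,1).

Reading off H_k = ker ∂_k / im ∂_{k+1}:

  H_0: rank C_0 − rank ∂_1 = 8 − 7 = 1, and the invariant factors of ∂_1 are all 1, so H_0 = Z.
  H_1: rank ker ∂_1 − rank ∂_2 = (14 − 7) − 6 = 1, and the invariant factors of ∂_2 are all 1, so H_1 = Z.
  H_2: rank ker ∂_2 − rank ∂_3 = (6 − 6) − 0 = 0, and there is no ∂_3, so H_2 = 0.

As a check, the Euler characteristic is 8 − 14 + 6 = 0, which agrees with 1 − 1 + 0 = 0.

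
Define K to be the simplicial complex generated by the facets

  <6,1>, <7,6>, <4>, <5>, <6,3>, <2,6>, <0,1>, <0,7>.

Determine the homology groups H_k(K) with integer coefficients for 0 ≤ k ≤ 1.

H_0 ≅ Z^3,  H_1 ≅ Z.

Order the vertices as 0 < 1 < 2 < 3 < 4 < 5 < 6 < 7. Listing each simplex with vertices in this order, K has dimension 1 with simplices:

  0-simplices (8): [0], [1], [2], [3], [4], [5], [6], [7]
  1-simplices (6): [0,1], [0,7], [1,6], [2,6], [3,6], [6,7]

Hence C_0 ≅ Z^8, C_1 ≅ Z^6.

Boundary ∂_1: C_1 → C_0 is given by ∂[p,q] = [q] − [p]. For instance
  ∂[1,6] = [6] − [1].
As a 8×6 matrix over Z this has rank 5, with invariant factors (1,1,1,1,1).

Reading off H_k = ker ∂_k / im ∂_{k+1}:

  H_0: rank C_0 − rank ∂_1 = 8 − 5 = 3, and the invariant factors of ∂_1 are all 1, so H_0 ≅ Z^3.
  H_1: rank ker ∂_1 − rank ∂_2 = (6 − 5) − 0 = 1, and there is no ∂_2, so H_1 ≅ Z.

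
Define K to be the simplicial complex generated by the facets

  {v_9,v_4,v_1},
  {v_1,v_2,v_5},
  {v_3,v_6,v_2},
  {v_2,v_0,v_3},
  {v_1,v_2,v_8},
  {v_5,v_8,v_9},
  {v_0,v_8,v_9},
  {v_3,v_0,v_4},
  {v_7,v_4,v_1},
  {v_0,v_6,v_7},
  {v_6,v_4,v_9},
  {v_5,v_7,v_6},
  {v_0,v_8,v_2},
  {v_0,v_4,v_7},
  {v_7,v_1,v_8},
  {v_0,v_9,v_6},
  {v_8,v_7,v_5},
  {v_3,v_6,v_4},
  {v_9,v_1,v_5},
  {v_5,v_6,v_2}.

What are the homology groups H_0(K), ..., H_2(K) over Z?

Fix the vertex order v_0 < v_1 < v_2 < v_3 < v_4 < v_5 < v_6 < v_7 < v_8 < v_9 and write every simplex with vertices in increasing order. Then dim K = 2 and the simplices of K are:

  0-simplices (10): [v_0], [v_1], [v_2], [v_3], [v_4], [v_5], [v_6], [v_7], [v_8], [v_9]
  1-simplices (30): (30 of them)
  2-simplices (20): (20 of them)

so the chain groups are C_0 ≅ Z^10, C_1 ≅ Z^30, C_2 ≅ Z^20.

Boundary ∂_1: C_1 → C_0 maps an edge to its endpoints' difference, ∂[p,q] = q − p.
This gives a 10×30 integer matrix of rank 9; reducing to Smith normal form yields diagonal entries (1,1,1,1,1,1,1,1,1).

Boundary ∂_2: C_2 → C_1 maps a triangle to the signed sum of its edges. For instance
  ∂[v_0,v_3,v_4] = [v_3,v_4] − [v_0,v_4] + [v_0,v_3],
  ∂[v_0,v_8,v_9] = [v_8,v_9] − [v_0,v_9] + [v_0,v_8].
As a 30×20 matrix over Z this has rank 20, with invariant factors (1,1,1,1,1,1,1,1,1,1,1,1,1,1,1,1,1,1,1,2).

Computing H_k = (kernel of ∂_k) / (image of ∂_{k+1}):

  H_0: rank C_0 − rank ∂_1 = 10 − 9 = 1, and the invariant factors of ∂_1 are all 1, so H_0 ≅ Z.
  H_1: rank ker ∂_1 − rank ∂_2 = (30 − 9) − 20 = 1, and ∂_2 has invariant factor 2 > 1, so H_1 ≅ Z ⊕ Z/2Z.
  H_2: rank ker ∂_2 − rank ∂_3 = (20 − 20) − 0 = 0, and there is no ∂_3, so H_2 ≅ 0.

As a check, the Euler characteristic is 10 − 30 + 20 = 0, which agrees with 1 − 1 + 0 = 0.

H_0 = Z,  H_1 = Z ⊕ Z/2Z,  H_2 = 0.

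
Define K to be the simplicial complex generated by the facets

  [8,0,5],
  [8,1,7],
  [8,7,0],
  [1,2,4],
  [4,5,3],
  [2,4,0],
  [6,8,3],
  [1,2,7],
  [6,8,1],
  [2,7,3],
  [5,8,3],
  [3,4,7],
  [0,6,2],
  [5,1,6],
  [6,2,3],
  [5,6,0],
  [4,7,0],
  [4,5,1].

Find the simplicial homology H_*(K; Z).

H_0 = Z,  H_1 = Z ⊕ Z_2,  H_2 = 0.

Fix the vertex order 0 < 1 < 2 < 3 < 4 < 5 < 6 < 7 < 8 and write every simplex with vertices in increasing order. Then dim K = 2 and the simplices of K are:

  0-simplices (9): [0], [1], [2], [3], [4], [5], [6], [7], [8]
  1-simplices (27): (27 of them)
  2-simplices (18): [0,2,4], [0,2,6], [0,4,7], [0,5,6], [0,5,8], [0,7,8], [1,2,4], [1,2,7], [1,4,5], [1,5,6], [1,6,8], [1,7,8], [2,3,6], [2,3,7], [3,4,5], [3,4,7], [3,5,8], [3,6,8]

giving chain groups C_0 ≅ Z^9, C_1 ≅ Z^27, C_2 ≅ Z^18.

Boundary ∂_1: C_1 → C_0 maps an edge to its endpoints' difference, ∂[p,q] = q − p. For instance
  ∂[0,2] = [2] − [0].
The 9×27 boundary matrix has rank 8 and Smith normal form diag(1,1,1,1,1,1,1,1).

The boundary map ∂_2: C_2 → C_1 maps a triangle to the signed sum of its edges. For instance
  ∂[0,2,6] = [2,6] − [0,6] + [0,2],
  ∂[1,7,8] = [7,8] − [1,8] + [1,7].
This gives a 27×18 integer matrix of rank 18; reducing to Smith normal form yields diagonal entries (1,1,1,1,1,1,1,1,1,1,1,1,1,1,1,1,1,2).

Now H_k = ker ∂_k / im ∂_{k+1}, so:

  H_0: rank C_0 − rank ∂_1 = 9 − 8 = 1, and the invariant factors of ∂_1 are all 1, so H_0 = Z.
  H_1: rank ker ∂_1 − rank ∂_2 = (27 − 8) − 18 = 1, and ∂_2 has invariant factor 2 > 1, so H_1 = Z ⊕ Z_2.
  H_2: rank ker ∂_2 − rank ∂_3 = (18 − 18) − 0 = 0, and there is no ∂_3, so H_2 = 0.

As a check, the Euler characteristic is 9 − 27 + 18 = 0, which agrees with 1 − 1 + 0 = 0.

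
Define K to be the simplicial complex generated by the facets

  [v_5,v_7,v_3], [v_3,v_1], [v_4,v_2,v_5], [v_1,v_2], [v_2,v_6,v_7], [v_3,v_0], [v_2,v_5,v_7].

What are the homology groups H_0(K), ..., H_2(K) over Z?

Take the total order v_0 < v_1 < v_2 < v_3 < v_4 < v_5 < v_6 < v_7 on the vertex set. Then K (dimension 2) consists of the simplices:

  0-simplices (8): [v_0], [v_1], [v_2], [v_3], [v_4], [v_5], [v_6], [v_7]
  1-simplices (12): [v_0,v_3], [v_1,v_2], [v_1,v_3], [v_2,v_4], [v_2,v_5], [v_2,v_6], [v_2,v_7], [v_3,v_5], [v_3,v_7], [v_4,v_5], [v_5,v_7], [v_6,v_7]
  2-simplices (4): [v_2,v_4,v_5], [v_2,v_5,v_7], [v_2,v_6,v_7], [v_3,v_5,v_7]

giving chain groups C_0 ≅ Z^8, C_1 ≅ Z^12, C_2 ≅ Z^4.

Boundary ∂_1: C_1 → C_0 maps an edge to its endpoints' difference, ∂[p,q] = q − p.
As a 8×12 matrix over Z this has rank 7, with invariant factors (1,1,1,1,1,1,1).

Boundary ∂_2: C_2 → C_1 acts by ∂[p,q,r] = [q,r] − [p,r] + [p,q]. For instance
  ∂[v_2,v_4,v_5] = [v_4,v_5] − [v_2,v_5] + [v_2,v_4],
  ∂[v_2,v_6,v_7] = [v_6,v_7] − [v_2,v_7] + [v_2,v_6].
The resulting 12×4 matrix has rank 4, and its Smith normal form has invariant factors (1,1,1,1).

Computing H_k = (kernel of ∂_k) / (image of ∂_{k+1}):

  H_0: rank C_0 − rank ∂_1 = 8 − 7 = 1, and the invariant factors of ∂_1 are all 1, so H_0 = Z.
  H_1: rank ker ∂_1 − rank ∂_2 = (12 − 7) − 4 = 1, and the invariant factors of ∂_2 are all 1, so H_1 = Z.
  H_2: rank ker ∂_2 − rank ∂_3 = (4 − 4) − 0 = 0, and there is no ∂_3, so H_2 = 0.

As a check, the Euler characteristic is 8 − 12 + 4 = 0, which agrees with 1 − 1 + 0 = 0.

H_0 = Z,  H_1 = Z,  H_2 = 0.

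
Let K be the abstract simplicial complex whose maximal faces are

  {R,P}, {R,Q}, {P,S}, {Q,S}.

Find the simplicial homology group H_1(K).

H_1 ≅ Z.

We work with the vertex ordering P < Q < R < S. The simplices of K, each written with vertices in increasing order, are:

  0-simplices (4): P, Q, R, S
  1-simplices (4): PR, PS, QR, QS

Hence C_0 ≅ Z^4, C_1 ≅ Z^4.

∂_1: C_1 → C_0 sends each edge [p,q] (with p < q) to q − p.
As a 4×4 matrix over Z this has rank 3, with invariant factors (1,1,1).

Computing H_k = (kernel of ∂_k) / (image of ∂_{k+1}):

  H_1: rank ker ∂_1 − rank ∂_2 = (4 − 3) − 0 = 1, and there is no ∂_2, so H_1 ≅ Z.

(K is a triangulation of the circle S^1.)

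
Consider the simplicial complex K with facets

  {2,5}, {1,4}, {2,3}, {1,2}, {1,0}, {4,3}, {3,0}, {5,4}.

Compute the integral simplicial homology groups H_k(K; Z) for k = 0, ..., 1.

H_0 ≅ Z,  H_1 ≅ Z^3.

Take the total order 0 < 1 < 2 < 3 < 4 < 5 on the vertex set. Then K (dimension 1) consists of the simplices:

  0-simplices (6): [0], [1], [2], [3], [4], [5]
  1-simplices (8): [0,1], [0,3], [1,2], [1,4], [2,3], [2,5], [3,4], [4,5]

so the chain groups are C_0 ≅ Z^6, C_1 ≅ Z^8.

∂_1: C_1 → C_0 sends each edge [p,q] (with p < q) to q − p.
The 6×8 boundary matrix has rank 5 and Smith normal form diag(1,1,1,1,1).

From H_k ≅ ker(∂_k) / im(∂_{k+1}) we obtain:

  H_0: rank C_0 − rank ∂_1 = 6 − 5 = 1, and the invariant factors of ∂_1 are all 1, so H_0 = Z.
  H_1: rank ker ∂_1 − rank ∂_2 = (8 − 5) − 0 = 3, and there is no ∂_2, so H_1 = Z^3.

As a check, the Euler characteristic is 6 − 8 = -2, which agrees with 1 − 3 = -2.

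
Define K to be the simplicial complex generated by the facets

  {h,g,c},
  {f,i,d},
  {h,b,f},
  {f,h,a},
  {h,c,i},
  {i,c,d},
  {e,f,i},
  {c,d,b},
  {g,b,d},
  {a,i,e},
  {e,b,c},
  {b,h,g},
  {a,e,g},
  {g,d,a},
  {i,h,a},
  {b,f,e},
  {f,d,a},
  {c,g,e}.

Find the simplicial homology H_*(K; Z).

Order the vertices as a < b < c < d < e < f < g < h < i. Listing each simplex with vertices in this order, K has dimension 2 with simplices:

  0-simplices (9): a, b, c, d, e, f, g, h, i
  1-simplices (27): ad, ae, af, ag, ah, ai, bc, bd, be, bf, bg, bh, cd, ce, cg, ch, ci, df, dg, di, ef, eg, ei, fh, fi, gh, hi
  2-simplices (18): adf, adg, aeg, aei, afh, ahi, bcd, bce, bdg, bef, bfh, bgh, cdi, ceg, cgh, chi, dfi, efi

so the chain groups are C_0 ≅ Z^9, C_1 ≅ Z^27, C_2 ≅ Z^18.

The boundary map ∂_1: C_1 → C_0 is given by ∂[p,q] = [q] − [p].
This gives a 9×27 integer matrix of rank 8; reducing to Smith normal form yields diagonal entries (1,1,1,1,1,1,1,1).

∂_2: C_2 → C_1 acts by ∂[p,q,r] = [q,r] − [p,r] + [p,q]. For instance
  ∂aei = ei − ai + ae,
  ∂efi = fi − ei + ef.
The 27×18 boundary matrix has rank 18 and Smith normal form diag(1,1,1,1,1,1,1,1,1,1,1,1,1,1,1,1,1,2).

Computing H_k = (kernel of ∂_k) / (image of ∂_{k+1}):

  H_0: rank C_0 − rank ∂_1 = 9 − 8 = 1, and the invariant factors of ∂_1 are all 1, so H_0 = Z.
  H_1: rank ker ∂_1 − rank ∂_2 = (27 − 8) − 18 = 1, and ∂_2 has invariant factor 2 > 1, so H_1 = Z ⊕ Z/2.
  H_2: rank ker ∂_2 − rank ∂_3 = (18 − 18) − 0 = 0, and there is no ∂_3, so H_2 = 0.

(K is a triangulation of the Klein bottle.)

H_0 = Z,  H_1 = Z ⊕ Z/2,  H_2 = 0.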